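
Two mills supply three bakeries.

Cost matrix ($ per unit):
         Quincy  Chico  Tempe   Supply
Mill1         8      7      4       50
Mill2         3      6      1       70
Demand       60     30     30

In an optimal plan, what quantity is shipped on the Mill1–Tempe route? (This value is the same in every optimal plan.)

The minimum-cost plan:
  Mill1 to Chico: 30 × $7 = $210
  Mill1 to Tempe: 20 × $4 = $80
  Mill2 to Quincy: 60 × $3 = $180
  Mill2 to Tempe: 10 × $1 = $10
Total cost = $480.
So Mill1→Tempe carries 20 sacks.

20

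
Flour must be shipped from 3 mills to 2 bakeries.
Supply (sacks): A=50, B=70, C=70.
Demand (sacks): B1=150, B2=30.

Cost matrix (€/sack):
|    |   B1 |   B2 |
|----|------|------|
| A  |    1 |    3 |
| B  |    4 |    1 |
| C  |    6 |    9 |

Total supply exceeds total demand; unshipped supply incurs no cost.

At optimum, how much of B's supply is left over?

0

An optimal plan:
  A→B1: 50 sacks
  B→B1: 40 sacks
  B→B2: 30 sacks
  C→B1: 60 sacks
Total cost = €600.
B ships 70 of its 70, leaving 0.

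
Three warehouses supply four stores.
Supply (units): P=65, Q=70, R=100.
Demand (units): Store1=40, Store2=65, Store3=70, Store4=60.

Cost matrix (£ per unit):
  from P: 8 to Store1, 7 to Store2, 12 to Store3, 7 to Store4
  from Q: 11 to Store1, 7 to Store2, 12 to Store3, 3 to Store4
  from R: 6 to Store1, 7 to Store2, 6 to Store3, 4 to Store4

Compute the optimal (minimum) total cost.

1315

A cheapest plan:
  P–Store1: 10 × £8 = £80
  P–Store2: 55 × £7 = £385
  Q–Store2: 10 × £7 = £70
  Q–Store4: 60 × £3 = £180
  R–Store1: 30 × £6 = £180
  R–Store3: 70 × £6 = £420
Total = 80 + 385 + 70 + 180 + 180 + 420 = £1315.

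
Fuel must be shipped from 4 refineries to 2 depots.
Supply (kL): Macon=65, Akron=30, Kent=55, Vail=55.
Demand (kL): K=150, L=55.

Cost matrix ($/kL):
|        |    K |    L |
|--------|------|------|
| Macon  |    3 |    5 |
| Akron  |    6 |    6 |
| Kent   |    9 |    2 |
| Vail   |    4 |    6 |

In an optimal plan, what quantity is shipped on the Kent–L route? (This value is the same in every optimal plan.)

The minimum-cost plan:
  Macon–K: 65 kL
  Akron–K: 30 kL
  Kent–L: 55 kL
  Vail–K: 55 kL
Total cost = $705.
So Kent→L carries 55 kL.

55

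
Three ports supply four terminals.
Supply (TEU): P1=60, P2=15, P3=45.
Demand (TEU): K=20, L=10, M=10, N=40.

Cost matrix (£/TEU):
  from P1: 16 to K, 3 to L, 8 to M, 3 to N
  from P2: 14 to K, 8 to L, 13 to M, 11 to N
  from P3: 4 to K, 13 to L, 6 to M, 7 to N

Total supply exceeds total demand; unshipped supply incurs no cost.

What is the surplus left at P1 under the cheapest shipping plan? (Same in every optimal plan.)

Minimum-cost shipments:
  P1 to L: 10 × £3 = £30
  P1 to N: 40 × £3 = £120
  P3 to K: 20 × £4 = £80
  P3 to M: 10 × £6 = £60
Total cost = £290.
P1 ships 50 of its 60, leaving 10.

10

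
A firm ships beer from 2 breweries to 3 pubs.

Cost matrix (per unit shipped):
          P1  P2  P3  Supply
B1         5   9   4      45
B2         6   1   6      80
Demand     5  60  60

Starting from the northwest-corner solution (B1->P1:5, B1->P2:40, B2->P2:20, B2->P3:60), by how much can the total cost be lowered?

Current plan cost = 5·5 + 40·9 + 20·1 + 60·6 = 765.
Optimal plan:
  B1→P3: 45 × 4 = 180
  B2→P1: 5 × 6 = 30
  B2→P2: 60 × 1 = 60
  B2→P3: 15 × 6 = 90
Optimal cost = 360.
Saving = 765 − 360 = 405.

405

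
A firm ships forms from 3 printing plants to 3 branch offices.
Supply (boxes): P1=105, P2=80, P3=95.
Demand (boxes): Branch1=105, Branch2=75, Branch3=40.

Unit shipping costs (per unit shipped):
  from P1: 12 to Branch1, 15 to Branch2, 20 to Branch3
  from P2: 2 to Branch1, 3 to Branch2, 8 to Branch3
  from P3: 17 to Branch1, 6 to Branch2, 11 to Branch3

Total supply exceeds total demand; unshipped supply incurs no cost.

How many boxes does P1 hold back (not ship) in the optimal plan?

Minimum-cost shipments:
  P1->Branch1: 45 × 12 = 540
  P2->Branch1: 60 × 2 = 120
  P2->Branch2: 20 × 3 = 60
  P3->Branch2: 55 × 6 = 330
  P3->Branch3: 40 × 11 = 440
Total cost = 1490.
P1 ships 45 of its 105, leaving 60.

60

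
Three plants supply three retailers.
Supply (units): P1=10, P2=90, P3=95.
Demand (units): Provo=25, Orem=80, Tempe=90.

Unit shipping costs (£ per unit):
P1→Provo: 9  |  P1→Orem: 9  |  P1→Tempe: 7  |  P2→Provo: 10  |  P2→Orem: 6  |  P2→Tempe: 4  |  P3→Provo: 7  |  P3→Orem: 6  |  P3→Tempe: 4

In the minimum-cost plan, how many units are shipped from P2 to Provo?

Optimal shipments:
  P1->Provo: 10 × £9 = £90
  P2->Tempe: 90 × £4 = £360
  P3->Provo: 15 × £7 = £105
  P3->Orem: 80 × £6 = £480
Total cost = £1035.
The route P2→Provo is not used.

0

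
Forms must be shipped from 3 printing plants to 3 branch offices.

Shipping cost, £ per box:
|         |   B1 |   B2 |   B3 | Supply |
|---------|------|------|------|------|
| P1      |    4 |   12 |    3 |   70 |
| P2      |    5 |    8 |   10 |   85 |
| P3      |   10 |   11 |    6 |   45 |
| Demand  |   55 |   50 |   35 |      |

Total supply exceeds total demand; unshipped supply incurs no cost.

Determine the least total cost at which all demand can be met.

One minimum-cost allocation:
  P1->B1: 35 × £4 = £140
  P1->B3: 35 × £3 = £105
  P2->B1: 20 × £5 = £100
  P2->B2: 50 × £8 = £400
Total = 140 + 105 + 100 + 400 = £745.
(Supply check: P1 ships 70; P2 ships 70; P3 ships 0.)

745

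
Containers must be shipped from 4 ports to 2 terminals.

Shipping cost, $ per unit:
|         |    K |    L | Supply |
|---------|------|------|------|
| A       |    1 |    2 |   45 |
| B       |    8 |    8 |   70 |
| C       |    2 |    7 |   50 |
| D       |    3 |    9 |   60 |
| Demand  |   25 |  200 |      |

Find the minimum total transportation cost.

An optimal shipping plan:
  A to L: 45 × $2 = $90
  B to L: 70 × $8 = $560
  C to L: 50 × $7 = $350
  D to K: 25 × $3 = $75
  D to L: 35 × $9 = $315
Total = 90 + 560 + 350 + 75 + 315 = $1390.

1390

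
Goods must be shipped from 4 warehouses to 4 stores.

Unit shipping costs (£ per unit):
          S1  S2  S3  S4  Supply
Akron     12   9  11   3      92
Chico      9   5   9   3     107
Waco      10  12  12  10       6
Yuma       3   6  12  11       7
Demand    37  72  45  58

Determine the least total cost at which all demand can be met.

An optimal shipping plan:
  Akron–S3: 34 × £11 = £374
  Akron–S4: 58 × £3 = £174
  Chico–S1: 24 × £9 = £216
  Chico–S2: 72 × £5 = £360
  Chico–S3: 11 × £9 = £99
  Waco–S1: 6 × £10 = £60
  Yuma–S1: 7 × £3 = £21
Total = 374 + 174 + 216 + 360 + 99 + 60 + 21 = £1304.

1304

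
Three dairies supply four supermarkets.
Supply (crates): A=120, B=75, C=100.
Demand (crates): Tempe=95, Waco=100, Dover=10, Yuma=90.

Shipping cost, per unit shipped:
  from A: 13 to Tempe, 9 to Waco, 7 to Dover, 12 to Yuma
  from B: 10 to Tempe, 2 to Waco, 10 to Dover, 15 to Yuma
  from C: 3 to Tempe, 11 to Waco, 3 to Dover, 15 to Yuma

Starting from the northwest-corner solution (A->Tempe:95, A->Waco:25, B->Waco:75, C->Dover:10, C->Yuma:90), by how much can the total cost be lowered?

1200

Current plan cost = 95·13 + 25·9 + 75·2 + 10·3 + 90·15 = 2990.
Optimal plan:
  A->Waco: 25 crates
  A->Dover: 5 crates
  A->Yuma: 90 crates
  B->Waco: 75 crates
  C->Tempe: 95 crates
  C->Dover: 5 crates
Optimal cost = 1790.
Saving = 2990 − 1790 = 1200.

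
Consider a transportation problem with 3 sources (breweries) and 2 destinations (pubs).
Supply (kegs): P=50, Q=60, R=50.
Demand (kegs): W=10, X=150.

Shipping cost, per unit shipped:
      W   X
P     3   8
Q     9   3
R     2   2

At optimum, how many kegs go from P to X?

The minimum-cost plan:
  P->W: 10 × 3 = 30
  P->X: 40 × 8 = 320
  Q->X: 60 × 3 = 180
  R->X: 50 × 2 = 100
Total cost = 630.
So P→X carries 40 kegs.

40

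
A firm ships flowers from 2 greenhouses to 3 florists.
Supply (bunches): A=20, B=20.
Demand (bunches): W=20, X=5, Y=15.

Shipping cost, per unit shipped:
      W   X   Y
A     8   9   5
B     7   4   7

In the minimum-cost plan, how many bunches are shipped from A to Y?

15

Optimal shipments:
  A–W: 5 × 8 = 40
  A–Y: 15 × 5 = 75
  B–W: 15 × 7 = 105
  B–X: 5 × 4 = 20
Total cost = 240.
So A→Y carries 15 bunches.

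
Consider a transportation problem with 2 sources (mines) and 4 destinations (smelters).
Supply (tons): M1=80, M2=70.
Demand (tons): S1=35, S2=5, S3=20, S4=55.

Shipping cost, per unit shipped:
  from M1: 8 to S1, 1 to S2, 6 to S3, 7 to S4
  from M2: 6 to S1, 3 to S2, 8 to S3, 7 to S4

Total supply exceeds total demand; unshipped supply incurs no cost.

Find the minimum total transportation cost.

An optimal shipping plan:
  M1 to S2: 5 tons
  M1 to S3: 20 tons
  M1 to S4: 55 tons
  M2 to S1: 35 tons
Total cost = 720.
(Supply check: M1 ships 80; M2 ships 35.)

720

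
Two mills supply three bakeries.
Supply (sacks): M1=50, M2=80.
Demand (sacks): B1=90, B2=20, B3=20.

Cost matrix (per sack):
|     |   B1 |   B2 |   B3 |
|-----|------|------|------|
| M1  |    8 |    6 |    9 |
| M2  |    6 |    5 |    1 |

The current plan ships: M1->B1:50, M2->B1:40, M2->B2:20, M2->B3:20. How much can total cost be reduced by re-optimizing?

Current plan cost = 50·8 + 40·6 + 20·5 + 20·1 = 760.
Optimal plan:
  M1–B1: 30 sacks
  M1–B2: 20 sacks
  M2–B1: 60 sacks
  M2–B3: 20 sacks
Optimal cost = 740.
Saving = 760 − 740 = 20.

20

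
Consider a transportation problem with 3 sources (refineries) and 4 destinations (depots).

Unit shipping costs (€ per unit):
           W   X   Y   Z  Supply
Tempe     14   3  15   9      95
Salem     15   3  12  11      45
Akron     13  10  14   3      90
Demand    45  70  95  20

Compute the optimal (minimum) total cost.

2120

An optimal shipping plan:
  Tempe–X: 70 kL
  Tempe–Y: 25 kL
  Salem–Y: 45 kL
  Akron–W: 45 kL
  Akron–Y: 25 kL
  Akron–Z: 20 kL
Total cost = €2120.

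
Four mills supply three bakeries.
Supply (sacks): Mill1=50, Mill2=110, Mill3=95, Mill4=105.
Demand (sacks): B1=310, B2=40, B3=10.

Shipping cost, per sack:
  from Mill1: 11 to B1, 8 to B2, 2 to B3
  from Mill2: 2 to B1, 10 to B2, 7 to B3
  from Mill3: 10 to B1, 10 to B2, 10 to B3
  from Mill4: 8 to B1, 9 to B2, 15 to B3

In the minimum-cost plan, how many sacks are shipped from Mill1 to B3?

The minimum-cost plan:
  Mill1 to B2: 40 × 8 = 320
  Mill1 to B3: 10 × 2 = 20
  Mill2 to B1: 110 × 2 = 220
  Mill3 to B1: 95 × 10 = 950
  Mill4 to B1: 105 × 8 = 840
Total cost = 2350.
So Mill1→B3 carries 10 sacks.

10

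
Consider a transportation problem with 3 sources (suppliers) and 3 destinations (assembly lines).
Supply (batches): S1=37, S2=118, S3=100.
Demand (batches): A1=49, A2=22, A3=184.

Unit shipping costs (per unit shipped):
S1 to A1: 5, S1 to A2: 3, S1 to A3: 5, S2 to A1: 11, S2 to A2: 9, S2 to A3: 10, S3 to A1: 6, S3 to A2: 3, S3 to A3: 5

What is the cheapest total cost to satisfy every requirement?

One minimum-cost allocation:
  S1->A1: 37 batches
  S2->A1: 12 batches
  S2->A3: 106 batches
  S3->A2: 22 batches
  S3->A3: 78 batches
Total cost = 1833.
(Supply check: S1 ships 37; S2 ships 118; S3 ships 100.)

1833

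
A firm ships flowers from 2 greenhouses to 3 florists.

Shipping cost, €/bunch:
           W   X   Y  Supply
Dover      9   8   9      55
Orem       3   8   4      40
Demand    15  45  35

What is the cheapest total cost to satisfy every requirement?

An optimal shipping plan:
  Dover->X: 45 × €8 = €360
  Dover->Y: 10 × €9 = €90
  Orem->W: 15 × €3 = €45
  Orem->Y: 25 × €4 = €100
Total = 360 + 90 + 45 + 100 = €595.

595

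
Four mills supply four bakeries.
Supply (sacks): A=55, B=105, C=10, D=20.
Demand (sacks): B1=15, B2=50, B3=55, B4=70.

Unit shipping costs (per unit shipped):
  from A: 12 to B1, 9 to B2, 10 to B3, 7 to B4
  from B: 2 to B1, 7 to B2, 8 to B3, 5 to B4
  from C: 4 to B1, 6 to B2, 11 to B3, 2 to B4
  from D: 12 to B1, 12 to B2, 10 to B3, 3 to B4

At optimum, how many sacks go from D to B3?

0

The minimum-cost plan:
  A→B2: 50 × 9 = 450
  A→B3: 5 × 10 = 50
  B→B1: 15 × 2 = 30
  B→B3: 50 × 8 = 400
  B→B4: 40 × 5 = 200
  C→B4: 10 × 2 = 20
  D→B4: 20 × 3 = 60
Total cost = 1210.
The route D→B3 is not used.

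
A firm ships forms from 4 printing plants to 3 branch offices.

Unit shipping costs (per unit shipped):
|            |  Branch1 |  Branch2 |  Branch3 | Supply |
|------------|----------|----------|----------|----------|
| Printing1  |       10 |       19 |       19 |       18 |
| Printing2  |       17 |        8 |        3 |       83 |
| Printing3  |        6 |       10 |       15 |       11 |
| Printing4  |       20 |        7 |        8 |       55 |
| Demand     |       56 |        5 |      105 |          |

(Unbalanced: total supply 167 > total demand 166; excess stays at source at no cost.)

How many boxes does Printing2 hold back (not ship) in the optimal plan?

0

Minimum-cost shipments:
  Printing1 to Branch1: 18 boxes
  Printing2 to Branch3: 83 boxes
  Printing3 to Branch1: 11 boxes
  Printing4 to Branch1: 27 boxes
  Printing4 to Branch2: 5 boxes
  Printing4 to Branch3: 22 boxes
Total cost = 1246.
Printing2 ships 83 of its 83, leaving 0.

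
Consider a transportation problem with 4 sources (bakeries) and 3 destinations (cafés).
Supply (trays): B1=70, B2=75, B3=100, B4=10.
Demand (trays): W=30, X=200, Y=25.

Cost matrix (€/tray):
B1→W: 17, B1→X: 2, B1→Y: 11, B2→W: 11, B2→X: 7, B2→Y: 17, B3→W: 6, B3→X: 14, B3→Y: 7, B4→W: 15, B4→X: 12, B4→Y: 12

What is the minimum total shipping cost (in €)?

One minimum-cost allocation:
  B1->X: 70 trays
  B2->X: 75 trays
  B3->W: 30 trays
  B3->X: 45 trays
  B3->Y: 25 trays
  B4->X: 10 trays
Total cost = €1770.

1770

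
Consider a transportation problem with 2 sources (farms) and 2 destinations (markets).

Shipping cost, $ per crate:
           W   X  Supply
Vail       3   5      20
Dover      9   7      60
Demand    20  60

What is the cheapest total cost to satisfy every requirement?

Optimal allocation:
  Vail to W: 20 crates
  Dover to X: 60 crates
Total cost = $480.
(Supply check: Vail ships 20; Dover ships 60.)

480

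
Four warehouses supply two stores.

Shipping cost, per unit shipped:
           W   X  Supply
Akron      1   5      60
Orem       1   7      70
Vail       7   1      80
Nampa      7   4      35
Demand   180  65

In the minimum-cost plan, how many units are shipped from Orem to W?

70

Solving gives:
  Akron–W: 60 units
  Orem–W: 70 units
  Vail–W: 15 units
  Vail–X: 65 units
  Nampa–W: 35 units
Total cost = 545.
So Orem→W carries 70 units.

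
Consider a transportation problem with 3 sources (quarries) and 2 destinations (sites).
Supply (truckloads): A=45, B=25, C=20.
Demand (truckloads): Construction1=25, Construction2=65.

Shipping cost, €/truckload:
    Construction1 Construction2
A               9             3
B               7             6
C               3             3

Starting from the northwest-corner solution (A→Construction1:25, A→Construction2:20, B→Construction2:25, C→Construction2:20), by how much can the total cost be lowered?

145

Current plan cost = 25·9 + 20·3 + 25·6 + 20·3 = €495.
Optimal plan:
  A to Construction2: 45 × €3 = €135
  B to Construction1: 5 × €7 = €35
  B to Construction2: 20 × €6 = €120
  C to Construction1: 20 × €3 = €60
Optimal cost = €350.
Saving = 495 − 350 = €145.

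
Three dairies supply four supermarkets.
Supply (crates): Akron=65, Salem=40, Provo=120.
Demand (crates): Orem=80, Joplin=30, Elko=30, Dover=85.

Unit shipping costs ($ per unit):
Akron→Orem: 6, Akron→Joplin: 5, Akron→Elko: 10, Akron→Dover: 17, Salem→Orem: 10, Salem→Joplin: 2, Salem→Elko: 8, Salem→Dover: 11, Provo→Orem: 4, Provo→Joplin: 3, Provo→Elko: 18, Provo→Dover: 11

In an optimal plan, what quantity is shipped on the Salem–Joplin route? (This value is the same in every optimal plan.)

The minimum-cost plan:
  Akron–Orem: 35 × $6 = $210
  Akron–Elko: 30 × $10 = $300
  Salem–Joplin: 30 × $2 = $60
  Salem–Dover: 10 × $11 = $110
  Provo–Orem: 45 × $4 = $180
  Provo–Dover: 75 × $11 = $825
Total cost = $1685.
So Salem→Joplin carries 30 crates.

30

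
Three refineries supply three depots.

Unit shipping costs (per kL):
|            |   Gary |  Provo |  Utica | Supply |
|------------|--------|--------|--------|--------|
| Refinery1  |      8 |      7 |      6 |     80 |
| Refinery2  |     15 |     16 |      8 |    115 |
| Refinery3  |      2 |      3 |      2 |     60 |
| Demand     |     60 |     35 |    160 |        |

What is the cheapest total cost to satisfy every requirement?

An optimal shipping plan:
  Refinery1–Provo: 35 × 7 = 245
  Refinery1–Utica: 45 × 6 = 270
  Refinery2–Utica: 115 × 8 = 920
  Refinery3–Gary: 60 × 2 = 120
Total = 245 + 270 + 920 + 120 = 1555.
(Supply check: Refinery1 ships 80; Refinery2 ships 115; Refinery3 ships 60.)

1555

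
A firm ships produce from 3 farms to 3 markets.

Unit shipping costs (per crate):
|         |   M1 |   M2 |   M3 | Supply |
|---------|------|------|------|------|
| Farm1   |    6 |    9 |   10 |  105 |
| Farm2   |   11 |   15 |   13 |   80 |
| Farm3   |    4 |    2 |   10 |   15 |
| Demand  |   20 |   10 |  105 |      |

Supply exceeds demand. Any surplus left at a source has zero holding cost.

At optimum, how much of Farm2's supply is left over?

65

Minimum-cost shipments:
  Farm1->M1: 15 × 6 = 90
  Farm1->M3: 90 × 10 = 900
  Farm2->M3: 15 × 13 = 195
  Farm3->M1: 5 × 4 = 20
  Farm3->M2: 10 × 2 = 20
Total cost = 1225.
Farm2 ships 15 of its 80, leaving 65.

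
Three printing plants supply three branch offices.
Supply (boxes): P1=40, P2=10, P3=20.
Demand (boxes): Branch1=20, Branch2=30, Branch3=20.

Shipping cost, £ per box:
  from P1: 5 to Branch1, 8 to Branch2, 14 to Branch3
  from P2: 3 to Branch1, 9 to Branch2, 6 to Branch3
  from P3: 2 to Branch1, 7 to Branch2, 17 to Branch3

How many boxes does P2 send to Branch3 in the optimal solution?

The minimum-cost plan:
  P1->Branch2: 30 × £8 = £240
  P1->Branch3: 10 × £14 = £140
  P2->Branch3: 10 × £6 = £60
  P3->Branch1: 20 × £2 = £40
Total cost = £480.
So P2→Branch3 carries 10 boxes.

10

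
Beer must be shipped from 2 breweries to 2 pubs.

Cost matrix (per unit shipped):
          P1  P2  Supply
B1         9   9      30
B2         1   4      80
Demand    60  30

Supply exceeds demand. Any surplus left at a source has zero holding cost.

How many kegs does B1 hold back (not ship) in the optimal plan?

20

Minimum-cost shipments:
  B1→P2: 10 × 9 = 90
  B2→P1: 60 × 1 = 60
  B2→P2: 20 × 4 = 80
Total cost = 230.
B1 ships 10 of its 30, leaving 20.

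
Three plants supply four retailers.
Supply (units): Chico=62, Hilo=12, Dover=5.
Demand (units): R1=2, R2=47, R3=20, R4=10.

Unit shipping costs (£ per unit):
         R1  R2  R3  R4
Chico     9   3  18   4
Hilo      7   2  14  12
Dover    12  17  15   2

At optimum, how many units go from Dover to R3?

Optimal shipments:
  Chico to R1: 2 × £9 = £18
  Chico to R2: 47 × £3 = £141
  Chico to R3: 3 × £18 = £54
  Chico to R4: 10 × £4 = £40
  Hilo to R3: 12 × £14 = £168
  Dover to R3: 5 × £15 = £75
Total cost = £496.
So Dover→R3 carries 5 units.

5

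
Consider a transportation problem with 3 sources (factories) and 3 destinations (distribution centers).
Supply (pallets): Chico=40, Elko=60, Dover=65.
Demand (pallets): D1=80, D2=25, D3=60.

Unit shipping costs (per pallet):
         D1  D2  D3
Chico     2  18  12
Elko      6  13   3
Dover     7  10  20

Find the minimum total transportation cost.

A cheapest plan:
  Chico->D1: 40 × 2 = 80
  Elko->D3: 60 × 3 = 180
  Dover->D1: 40 × 7 = 280
  Dover->D2: 25 × 10 = 250
Total = 80 + 180 + 280 + 250 = 790.

790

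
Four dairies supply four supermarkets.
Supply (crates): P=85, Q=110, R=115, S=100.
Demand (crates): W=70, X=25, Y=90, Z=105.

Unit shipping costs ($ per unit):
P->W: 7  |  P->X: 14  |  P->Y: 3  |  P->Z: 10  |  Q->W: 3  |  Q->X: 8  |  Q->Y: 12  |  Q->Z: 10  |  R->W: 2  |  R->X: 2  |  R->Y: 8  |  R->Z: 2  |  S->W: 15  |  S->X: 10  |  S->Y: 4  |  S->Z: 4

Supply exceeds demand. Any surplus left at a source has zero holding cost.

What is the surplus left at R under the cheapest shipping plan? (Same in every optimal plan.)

0

An optimal plan:
  P–Y: 85 crates
  Q–W: 70 crates
  R–X: 25 crates
  R–Z: 90 crates
  S–Y: 5 crates
  S–Z: 15 crates
Total cost = $775.
R ships 115 of its 115, leaving 0.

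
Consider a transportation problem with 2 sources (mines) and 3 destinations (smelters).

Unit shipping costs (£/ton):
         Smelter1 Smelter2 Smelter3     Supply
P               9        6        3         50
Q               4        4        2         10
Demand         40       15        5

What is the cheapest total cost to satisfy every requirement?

Optimal allocation:
  P to Smelter1: 30 tons
  P to Smelter2: 15 tons
  P to Smelter3: 5 tons
  Q to Smelter1: 10 tons
Total cost = £415.

415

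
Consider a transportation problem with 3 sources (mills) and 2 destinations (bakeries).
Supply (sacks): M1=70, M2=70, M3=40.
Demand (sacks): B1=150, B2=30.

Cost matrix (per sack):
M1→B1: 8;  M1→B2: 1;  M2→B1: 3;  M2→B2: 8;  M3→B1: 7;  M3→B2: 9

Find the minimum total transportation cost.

Optimal allocation:
  M1→B1: 40 × 8 = 320
  M1→B2: 30 × 1 = 30
  M2→B1: 70 × 3 = 210
  M3→B1: 40 × 7 = 280
Total = 320 + 30 + 210 + 280 = 840.
(Supply check: M1 ships 70; M2 ships 70; M3 ships 40.)

840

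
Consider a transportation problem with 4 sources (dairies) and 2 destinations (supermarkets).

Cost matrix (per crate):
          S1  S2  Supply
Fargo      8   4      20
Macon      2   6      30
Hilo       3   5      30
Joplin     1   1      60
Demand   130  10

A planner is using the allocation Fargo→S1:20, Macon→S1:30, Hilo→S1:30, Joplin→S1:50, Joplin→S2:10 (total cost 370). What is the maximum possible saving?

40

Current plan cost = 20·8 + 30·2 + 30·3 + 50·1 + 10·1 = 370.
Optimal plan:
  Fargo to S1: 10 × 8 = 80
  Fargo to S2: 10 × 4 = 40
  Macon to S1: 30 × 2 = 60
  Hilo to S1: 30 × 3 = 90
  Joplin to S1: 60 × 1 = 60
Optimal cost = 330.
Saving = 370 − 330 = 40.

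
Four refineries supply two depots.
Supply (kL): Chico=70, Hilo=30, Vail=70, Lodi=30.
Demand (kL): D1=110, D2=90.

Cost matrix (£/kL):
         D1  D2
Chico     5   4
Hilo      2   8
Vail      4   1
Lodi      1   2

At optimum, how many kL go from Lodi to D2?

Solving gives:
  Chico→D1: 50 kL
  Chico→D2: 20 kL
  Hilo→D1: 30 kL
  Vail→D2: 70 kL
  Lodi→D1: 30 kL
Total cost = £490.
The route Lodi→D2 is not used.

0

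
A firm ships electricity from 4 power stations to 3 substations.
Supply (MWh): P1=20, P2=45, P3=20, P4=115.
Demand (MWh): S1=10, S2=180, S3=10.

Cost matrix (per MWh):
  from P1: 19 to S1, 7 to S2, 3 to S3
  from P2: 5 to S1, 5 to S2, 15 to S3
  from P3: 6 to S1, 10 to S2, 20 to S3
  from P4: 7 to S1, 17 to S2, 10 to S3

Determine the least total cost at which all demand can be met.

A cheapest plan:
  P1 to S2: 20 × 7 = 140
  P2 to S2: 45 × 5 = 225
  P3 to S2: 20 × 10 = 200
  P4 to S1: 10 × 7 = 70
  P4 to S2: 95 × 17 = 1615
  P4 to S3: 10 × 10 = 100
Total = 140 + 225 + 200 + 70 + 1615 + 100 = 2350.

2350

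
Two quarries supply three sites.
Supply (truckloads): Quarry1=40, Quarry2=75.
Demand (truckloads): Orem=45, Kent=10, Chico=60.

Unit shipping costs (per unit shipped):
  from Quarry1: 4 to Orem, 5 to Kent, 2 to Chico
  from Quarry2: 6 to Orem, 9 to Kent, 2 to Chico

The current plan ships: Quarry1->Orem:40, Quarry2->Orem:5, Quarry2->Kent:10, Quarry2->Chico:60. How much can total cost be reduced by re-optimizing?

20

Current plan cost = 40·4 + 5·6 + 10·9 + 60·2 = 400.
Optimal plan:
  Quarry1->Orem: 30 truckloads
  Quarry1->Kent: 10 truckloads
  Quarry2->Orem: 15 truckloads
  Quarry2->Chico: 60 truckloads
Optimal cost = 380.
Saving = 400 − 380 = 20.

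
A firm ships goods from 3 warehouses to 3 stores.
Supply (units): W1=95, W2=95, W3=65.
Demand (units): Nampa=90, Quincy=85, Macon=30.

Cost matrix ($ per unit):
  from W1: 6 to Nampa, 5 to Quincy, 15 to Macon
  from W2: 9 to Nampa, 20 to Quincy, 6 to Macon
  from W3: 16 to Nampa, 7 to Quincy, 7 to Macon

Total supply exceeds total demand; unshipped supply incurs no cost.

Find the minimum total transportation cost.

One minimum-cost allocation:
  W1 to Nampa: 75 × $6 = $450
  W1 to Quincy: 20 × $5 = $100
  W2 to Nampa: 15 × $9 = $135
  W2 to Macon: 30 × $6 = $180
  W3 to Quincy: 65 × $7 = $455
Total = 450 + 100 + 135 + 180 + 455 = $1320.
(Supply check: W1 ships 95; W2 ships 45; W3 ships 65.)

1320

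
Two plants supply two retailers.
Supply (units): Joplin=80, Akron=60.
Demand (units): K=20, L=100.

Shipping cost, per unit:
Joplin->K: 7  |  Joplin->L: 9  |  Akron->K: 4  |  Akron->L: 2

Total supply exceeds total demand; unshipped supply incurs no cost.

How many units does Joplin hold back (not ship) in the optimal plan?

20

Minimum-cost shipments:
  Joplin->K: 20 units
  Joplin->L: 40 units
  Akron->L: 60 units
Total cost = 620.
Joplin ships 60 of its 80, leaving 20.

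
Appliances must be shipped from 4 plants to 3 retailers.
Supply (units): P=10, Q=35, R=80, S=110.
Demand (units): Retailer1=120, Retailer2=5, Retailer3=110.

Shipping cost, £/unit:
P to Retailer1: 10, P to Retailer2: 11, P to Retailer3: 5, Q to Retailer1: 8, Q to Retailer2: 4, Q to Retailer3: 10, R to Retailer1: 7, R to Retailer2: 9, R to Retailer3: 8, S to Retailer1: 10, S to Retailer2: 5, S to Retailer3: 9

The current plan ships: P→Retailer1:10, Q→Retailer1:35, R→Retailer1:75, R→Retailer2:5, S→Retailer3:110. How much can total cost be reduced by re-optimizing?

75

Current plan cost = 10·10 + 35·8 + 75·7 + 5·9 + 110·9 = £1940.
Optimal plan:
  P to Retailer3: 10 × £5 = £50
  Q to Retailer1: 35 × £8 = £280
  R to Retailer1: 80 × £7 = £560
  S to Retailer1: 5 × £10 = £50
  S to Retailer2: 5 × £5 = £25
  S to Retailer3: 100 × £9 = £900
Optimal cost = £1865.
Saving = 1940 − 1865 = £75.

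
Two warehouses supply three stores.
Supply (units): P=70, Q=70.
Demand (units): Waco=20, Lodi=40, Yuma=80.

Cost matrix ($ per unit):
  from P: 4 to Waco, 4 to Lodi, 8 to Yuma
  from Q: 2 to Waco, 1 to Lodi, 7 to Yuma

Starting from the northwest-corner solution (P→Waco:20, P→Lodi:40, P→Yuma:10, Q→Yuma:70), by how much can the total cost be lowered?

100

Current plan cost = 20·4 + 40·4 + 10·8 + 70·7 = $810.
Optimal plan:
  P to Yuma: 70 units
  Q to Waco: 20 units
  Q to Lodi: 40 units
  Q to Yuma: 10 units
Optimal cost = $710.
Saving = 810 − 710 = $100.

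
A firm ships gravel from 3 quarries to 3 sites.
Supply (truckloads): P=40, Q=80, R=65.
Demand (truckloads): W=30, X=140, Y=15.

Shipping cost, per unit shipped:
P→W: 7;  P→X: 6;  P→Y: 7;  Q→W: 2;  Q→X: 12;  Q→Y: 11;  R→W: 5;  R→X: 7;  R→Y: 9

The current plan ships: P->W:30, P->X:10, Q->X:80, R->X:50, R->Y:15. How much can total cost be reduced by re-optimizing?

375

Current plan cost = 30·7 + 10·6 + 80·12 + 50·7 + 15·9 = 1715.
Optimal plan:
  P–X: 40 × 6 = 240
  Q–W: 30 × 2 = 60
  Q–X: 35 × 12 = 420
  Q–Y: 15 × 11 = 165
  R–X: 65 × 7 = 455
Optimal cost = 1340.
Saving = 1715 − 1340 = 375.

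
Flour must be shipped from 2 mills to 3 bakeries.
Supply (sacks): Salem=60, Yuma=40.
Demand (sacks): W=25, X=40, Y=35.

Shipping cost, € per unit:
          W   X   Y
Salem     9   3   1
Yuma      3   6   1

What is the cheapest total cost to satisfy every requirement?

230

An optimal shipping plan:
  Salem→X: 40 × €3 = €120
  Salem→Y: 20 × €1 = €20
  Yuma→W: 25 × €3 = €75
  Yuma→Y: 15 × €1 = €15
Total = 120 + 20 + 75 + 15 = €230.
(Supply check: Salem ships 60; Yuma ships 40.)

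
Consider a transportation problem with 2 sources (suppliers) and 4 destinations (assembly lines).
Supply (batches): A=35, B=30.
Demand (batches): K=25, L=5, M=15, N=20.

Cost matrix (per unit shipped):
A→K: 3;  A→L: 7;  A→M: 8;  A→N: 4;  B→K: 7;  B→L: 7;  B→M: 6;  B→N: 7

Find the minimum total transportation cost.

310

One minimum-cost allocation:
  A to K: 25 × 3 = 75
  A to N: 10 × 4 = 40
  B to L: 5 × 7 = 35
  B to M: 15 × 6 = 90
  B to N: 10 × 7 = 70
Total = 75 + 40 + 35 + 90 + 70 = 310.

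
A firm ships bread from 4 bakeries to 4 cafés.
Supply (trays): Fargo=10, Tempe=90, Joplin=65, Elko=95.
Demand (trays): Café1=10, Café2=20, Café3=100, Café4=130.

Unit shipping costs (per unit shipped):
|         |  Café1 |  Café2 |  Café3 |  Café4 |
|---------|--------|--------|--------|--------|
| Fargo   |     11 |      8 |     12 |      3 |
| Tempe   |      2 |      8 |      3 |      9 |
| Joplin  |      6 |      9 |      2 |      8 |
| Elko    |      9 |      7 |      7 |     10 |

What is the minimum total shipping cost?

A cheapest plan:
  Fargo->Café4: 10 trays
  Tempe->Café1: 10 trays
  Tempe->Café3: 35 trays
  Tempe->Café4: 45 trays
  Joplin->Café3: 65 trays
  Elko->Café2: 20 trays
  Elko->Café4: 75 trays
Total cost = 1580.

1580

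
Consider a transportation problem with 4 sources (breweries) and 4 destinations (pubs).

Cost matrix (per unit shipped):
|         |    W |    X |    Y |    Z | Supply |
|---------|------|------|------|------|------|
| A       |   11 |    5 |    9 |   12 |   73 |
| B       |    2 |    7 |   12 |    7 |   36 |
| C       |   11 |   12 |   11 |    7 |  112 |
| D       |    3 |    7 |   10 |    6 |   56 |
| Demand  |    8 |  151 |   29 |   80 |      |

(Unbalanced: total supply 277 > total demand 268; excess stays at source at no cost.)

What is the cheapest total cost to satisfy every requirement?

One minimum-cost allocation:
  A→X: 73 × 5 = 365
  B→W: 8 × 2 = 16
  B→X: 28 × 7 = 196
  C→Y: 29 × 11 = 319
  C→Z: 74 × 7 = 518
  D→X: 50 × 7 = 350
  D→Z: 6 × 6 = 36
Total = 365 + 16 + 196 + 319 + 518 + 350 + 36 = 1800.

1800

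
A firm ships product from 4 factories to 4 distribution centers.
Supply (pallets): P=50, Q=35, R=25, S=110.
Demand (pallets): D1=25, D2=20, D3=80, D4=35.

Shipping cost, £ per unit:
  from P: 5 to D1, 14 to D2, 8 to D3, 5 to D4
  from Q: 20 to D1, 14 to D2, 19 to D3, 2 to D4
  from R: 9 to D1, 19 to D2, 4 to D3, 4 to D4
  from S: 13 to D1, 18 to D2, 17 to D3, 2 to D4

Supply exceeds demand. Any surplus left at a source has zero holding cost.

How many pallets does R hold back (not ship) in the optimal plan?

0

Minimum-cost shipments:
  P to D3: 50 pallets
  Q to D2: 20 pallets
  Q to D4: 15 pallets
  R to D3: 25 pallets
  S to D1: 25 pallets
  S to D3: 5 pallets
  S to D4: 20 pallets
Total cost = £1260.
R ships 25 of its 25, leaving 0.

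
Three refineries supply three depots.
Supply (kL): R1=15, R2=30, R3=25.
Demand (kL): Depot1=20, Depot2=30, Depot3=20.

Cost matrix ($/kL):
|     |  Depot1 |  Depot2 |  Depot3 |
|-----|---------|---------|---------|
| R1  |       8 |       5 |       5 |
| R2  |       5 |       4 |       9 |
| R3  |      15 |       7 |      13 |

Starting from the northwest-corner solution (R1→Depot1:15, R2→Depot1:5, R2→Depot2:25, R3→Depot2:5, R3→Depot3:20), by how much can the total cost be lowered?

125

Current plan cost = 15·8 + 5·5 + 25·4 + 5·7 + 20·13 = $540.
Optimal plan:
  R1->Depot3: 15 × $5 = $75
  R2->Depot1: 20 × $5 = $100
  R2->Depot2: 5 × $4 = $20
  R2->Depot3: 5 × $9 = $45
  R3->Depot2: 25 × $7 = $175
Optimal cost = $415.
Saving = 540 − 415 = $125.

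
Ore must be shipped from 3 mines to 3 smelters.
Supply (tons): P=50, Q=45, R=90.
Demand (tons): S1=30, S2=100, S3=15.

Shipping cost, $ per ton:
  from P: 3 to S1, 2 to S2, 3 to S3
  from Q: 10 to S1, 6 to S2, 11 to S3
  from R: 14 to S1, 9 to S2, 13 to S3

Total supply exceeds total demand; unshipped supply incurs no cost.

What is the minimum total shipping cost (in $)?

Optimal allocation:
  P to S1: 30 × $3 = $90
  P to S2: 5 × $2 = $10
  P to S3: 15 × $3 = $45
  Q to S2: 45 × $6 = $270
  R to S2: 50 × $9 = $450
Total = 90 + 10 + 45 + 270 + 450 = $865.

865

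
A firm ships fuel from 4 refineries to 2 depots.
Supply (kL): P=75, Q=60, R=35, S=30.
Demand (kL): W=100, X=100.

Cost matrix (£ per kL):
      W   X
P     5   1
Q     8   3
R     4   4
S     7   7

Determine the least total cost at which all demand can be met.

An optimal shipping plan:
  P→W: 35 × £5 = £175
  P→X: 40 × £1 = £40
  Q→X: 60 × £3 = £180
  R→W: 35 × £4 = £140
  S→W: 30 × £7 = £210
Total = 175 + 40 + 180 + 140 + 210 = £745.

745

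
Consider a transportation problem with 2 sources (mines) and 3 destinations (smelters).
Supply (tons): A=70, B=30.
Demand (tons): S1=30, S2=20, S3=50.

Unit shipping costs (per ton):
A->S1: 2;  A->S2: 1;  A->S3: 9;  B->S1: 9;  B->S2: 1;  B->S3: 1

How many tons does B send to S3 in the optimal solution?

30

The minimum-cost plan:
  A→S1: 30 × 2 = 60
  A→S2: 20 × 1 = 20
  A→S3: 20 × 9 = 180
  B→S3: 30 × 1 = 30
Total cost = 290.
So B→S3 carries 30 tons.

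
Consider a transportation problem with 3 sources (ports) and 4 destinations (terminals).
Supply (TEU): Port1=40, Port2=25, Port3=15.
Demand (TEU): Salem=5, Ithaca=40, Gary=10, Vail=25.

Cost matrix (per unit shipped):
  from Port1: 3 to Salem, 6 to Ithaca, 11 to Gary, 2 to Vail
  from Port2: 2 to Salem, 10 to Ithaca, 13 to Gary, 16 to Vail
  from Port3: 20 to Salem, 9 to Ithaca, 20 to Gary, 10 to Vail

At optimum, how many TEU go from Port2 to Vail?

The minimum-cost plan:
  Port1–Ithaca: 15 × 6 = 90
  Port1–Vail: 25 × 2 = 50
  Port2–Salem: 5 × 2 = 10
  Port2–Ithaca: 10 × 10 = 100
  Port2–Gary: 10 × 13 = 130
  Port3–Ithaca: 15 × 9 = 135
Total cost = 515.
The route Port2→Vail is not used.

0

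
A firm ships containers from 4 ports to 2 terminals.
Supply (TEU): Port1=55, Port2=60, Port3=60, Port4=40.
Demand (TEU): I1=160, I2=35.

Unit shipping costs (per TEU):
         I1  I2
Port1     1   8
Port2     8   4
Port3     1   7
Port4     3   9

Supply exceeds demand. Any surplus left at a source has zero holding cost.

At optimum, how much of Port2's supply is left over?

Minimum-cost shipments:
  Port1–I1: 55 TEU
  Port2–I1: 5 TEU
  Port2–I2: 35 TEU
  Port3–I1: 60 TEU
  Port4–I1: 40 TEU
Total cost = 415.
Port2 ships 40 of its 60, leaving 20.

20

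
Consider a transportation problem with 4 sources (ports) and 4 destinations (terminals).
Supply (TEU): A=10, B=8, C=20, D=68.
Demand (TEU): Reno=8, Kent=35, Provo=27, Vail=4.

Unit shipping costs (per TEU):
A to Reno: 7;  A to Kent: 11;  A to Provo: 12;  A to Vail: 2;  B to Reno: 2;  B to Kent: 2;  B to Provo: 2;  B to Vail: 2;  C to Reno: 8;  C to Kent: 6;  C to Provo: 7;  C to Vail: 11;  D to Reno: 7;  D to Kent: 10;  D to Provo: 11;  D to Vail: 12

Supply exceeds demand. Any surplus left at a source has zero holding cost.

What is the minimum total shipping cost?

559

Optimal allocation:
  A→Vail: 4 × 2 = 8
  B→Provo: 8 × 2 = 16
  C→Kent: 1 × 6 = 6
  C→Provo: 19 × 7 = 133
  D→Reno: 8 × 7 = 56
  D→Kent: 34 × 10 = 340
Total = 8 + 16 + 6 + 133 + 56 + 340 = 559.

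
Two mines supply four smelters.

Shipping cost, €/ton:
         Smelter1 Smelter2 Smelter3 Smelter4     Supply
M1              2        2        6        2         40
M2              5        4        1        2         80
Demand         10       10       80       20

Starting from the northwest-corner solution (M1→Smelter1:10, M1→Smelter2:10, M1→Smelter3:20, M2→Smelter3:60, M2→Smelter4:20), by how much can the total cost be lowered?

Current plan cost = 10·2 + 10·2 + 20·6 + 60·1 + 20·2 = €260.
Optimal plan:
  M1→Smelter1: 10 × €2 = €20
  M1→Smelter2: 10 × €2 = €20
  M1→Smelter4: 20 × €2 = €40
  M2→Smelter3: 80 × €1 = €80
Optimal cost = €160.
Saving = 260 − 160 = €100.

100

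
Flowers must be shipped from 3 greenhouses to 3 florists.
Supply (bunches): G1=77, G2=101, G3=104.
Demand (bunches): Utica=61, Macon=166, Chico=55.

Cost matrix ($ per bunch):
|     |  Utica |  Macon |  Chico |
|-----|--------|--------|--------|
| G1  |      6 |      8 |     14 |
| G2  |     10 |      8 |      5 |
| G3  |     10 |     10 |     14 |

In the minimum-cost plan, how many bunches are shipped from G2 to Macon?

46

Solving gives:
  G1->Utica: 61 × $6 = $366
  G1->Macon: 16 × $8 = $128
  G2->Macon: 46 × $8 = $368
  G2->Chico: 55 × $5 = $275
  G3->Macon: 104 × $10 = $1040
Total cost = $2177.
So G2→Macon carries 46 bunches.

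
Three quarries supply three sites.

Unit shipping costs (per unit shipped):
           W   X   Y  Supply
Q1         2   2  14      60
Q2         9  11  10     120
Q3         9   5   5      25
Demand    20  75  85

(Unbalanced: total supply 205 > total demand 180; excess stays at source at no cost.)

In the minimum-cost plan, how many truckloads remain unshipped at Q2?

An optimal plan:
  Q1 to X: 60 × 2 = 120
  Q2 to W: 20 × 9 = 180
  Q2 to Y: 75 × 10 = 750
  Q3 to X: 15 × 5 = 75
  Q3 to Y: 10 × 5 = 50
Total cost = 1175.
Q2 ships 95 of its 120, leaving 25.

25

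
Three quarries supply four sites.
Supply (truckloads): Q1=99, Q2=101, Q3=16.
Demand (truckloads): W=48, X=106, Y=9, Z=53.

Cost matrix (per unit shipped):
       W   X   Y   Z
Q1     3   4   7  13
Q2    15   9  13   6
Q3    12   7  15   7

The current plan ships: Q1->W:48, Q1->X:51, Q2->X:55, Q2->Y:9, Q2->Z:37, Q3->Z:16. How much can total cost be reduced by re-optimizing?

Current plan cost = 48·3 + 51·4 + 55·9 + 9·13 + 37·6 + 16·7 = 1294.
Optimal plan:
  Q1->W: 48 × 3 = 144
  Q1->X: 42 × 4 = 168
  Q1->Y: 9 × 7 = 63
  Q2->X: 48 × 9 = 432
  Q2->Z: 53 × 6 = 318
  Q3->X: 16 × 7 = 112
Optimal cost = 1237.
Saving = 1294 − 1237 = 57.

57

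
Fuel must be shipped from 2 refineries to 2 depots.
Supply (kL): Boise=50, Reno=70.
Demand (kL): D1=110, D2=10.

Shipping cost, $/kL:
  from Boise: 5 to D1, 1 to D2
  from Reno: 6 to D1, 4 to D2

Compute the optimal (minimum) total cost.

One minimum-cost allocation:
  Boise->D1: 40 × $5 = $200
  Boise->D2: 10 × $1 = $10
  Reno->D1: 70 × $6 = $420
Total = 200 + 10 + 420 = $630.

630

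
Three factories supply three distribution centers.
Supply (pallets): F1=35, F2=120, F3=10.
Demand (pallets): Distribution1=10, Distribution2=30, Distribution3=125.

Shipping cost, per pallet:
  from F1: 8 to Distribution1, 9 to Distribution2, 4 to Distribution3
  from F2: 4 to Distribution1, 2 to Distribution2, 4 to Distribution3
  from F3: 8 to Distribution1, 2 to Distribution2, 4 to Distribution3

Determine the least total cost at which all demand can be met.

600

An optimal shipping plan:
  F1→Distribution3: 35 × 4 = 140
  F2→Distribution1: 10 × 4 = 40
  F2→Distribution2: 20 × 2 = 40
  F2→Distribution3: 90 × 4 = 360
  F3→Distribution2: 10 × 2 = 20
Total = 140 + 40 + 40 + 360 + 20 = 600.
(Supply check: F1 ships 35; F2 ships 120; F3 ships 10.)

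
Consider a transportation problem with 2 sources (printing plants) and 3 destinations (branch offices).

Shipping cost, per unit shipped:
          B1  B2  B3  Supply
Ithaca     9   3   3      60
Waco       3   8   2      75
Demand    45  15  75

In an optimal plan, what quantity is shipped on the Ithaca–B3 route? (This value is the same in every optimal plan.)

45

Optimal shipments:
  Ithaca to B2: 15 × 3 = 45
  Ithaca to B3: 45 × 3 = 135
  Waco to B1: 45 × 3 = 135
  Waco to B3: 30 × 2 = 60
Total cost = 375.
So Ithaca→B3 carries 45 boxes.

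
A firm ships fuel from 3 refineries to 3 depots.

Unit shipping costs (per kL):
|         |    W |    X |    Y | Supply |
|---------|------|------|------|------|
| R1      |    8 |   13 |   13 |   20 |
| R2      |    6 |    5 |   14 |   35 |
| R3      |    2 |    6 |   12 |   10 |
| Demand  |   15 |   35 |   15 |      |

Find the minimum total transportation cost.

430

Optimal allocation:
  R1 to W: 5 × 8 = 40
  R1 to Y: 15 × 13 = 195
  R2 to X: 35 × 5 = 175
  R3 to W: 10 × 2 = 20
Total = 40 + 195 + 175 + 20 = 430.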